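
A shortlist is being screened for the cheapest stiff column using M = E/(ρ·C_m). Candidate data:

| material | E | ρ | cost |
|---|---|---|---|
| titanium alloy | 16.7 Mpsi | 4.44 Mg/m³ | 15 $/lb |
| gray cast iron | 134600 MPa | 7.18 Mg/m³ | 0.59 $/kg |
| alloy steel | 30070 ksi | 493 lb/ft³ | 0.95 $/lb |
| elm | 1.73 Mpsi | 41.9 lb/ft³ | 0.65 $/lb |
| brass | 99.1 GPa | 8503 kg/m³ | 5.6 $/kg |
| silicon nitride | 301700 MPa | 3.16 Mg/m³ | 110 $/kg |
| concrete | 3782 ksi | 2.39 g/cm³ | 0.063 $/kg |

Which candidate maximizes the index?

After converting to SI:
  titanium alloy: E = 115.1 GPa, ρ = 4440 kg/m³, cost = 33.07 $/kg
  gray cast iron: E = 134.6 GPa, ρ = 7180 kg/m³, cost = 0.5900 $/kg
  alloy steel: E = 207.3 GPa, ρ = 7897 kg/m³, cost = 2.094 $/kg
  elm: E = 11.93 GPa, ρ = 671.2 kg/m³, cost = 1.433 $/kg
  brass: E = 99.10 GPa, ρ = 8503 kg/m³, cost = 5.600 $/kg
  silicon nitride: E = 301.7 GPa, ρ = 3160 kg/m³, cost = 110.0 $/kg
  concrete: E = 26.08 GPa, ρ = 2390 kg/m³, cost = 0.06300 $/kg
  concrete: M = 173 MN·m per $
  gray cast iron: M = 31.8 MN·m per $
  alloy steel: M = 12.5 MN·m per $
  elm: M = 12.4 MN·m per $
  brass: M = 2.08 MN·m per $
  silicon nitride: M = 0.868 MN·m per $
  titanium alloy: M = 0.784 MN·m per $
Highest index: concrete.

concrete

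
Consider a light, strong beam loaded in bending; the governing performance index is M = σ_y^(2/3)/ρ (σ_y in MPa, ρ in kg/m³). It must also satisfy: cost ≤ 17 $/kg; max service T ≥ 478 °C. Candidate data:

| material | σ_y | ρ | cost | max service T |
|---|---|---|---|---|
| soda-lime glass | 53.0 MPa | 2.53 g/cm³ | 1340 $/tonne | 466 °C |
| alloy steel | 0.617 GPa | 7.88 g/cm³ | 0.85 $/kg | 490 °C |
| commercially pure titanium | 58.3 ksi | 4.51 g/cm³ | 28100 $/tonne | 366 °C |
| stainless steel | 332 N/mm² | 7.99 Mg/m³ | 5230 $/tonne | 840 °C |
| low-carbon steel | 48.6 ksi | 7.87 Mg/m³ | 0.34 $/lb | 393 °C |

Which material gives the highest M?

Screen on constraints: cost ≤ 17 $/kg; max service T ≥ 478 °C. Survivors: alloy steel, stainless steel.
In SI units:
  alloy steel: σ_y = 617.0 MPa, ρ = 7880 kg/m³
  stainless steel: σ_y = 332.0 MPa, ρ = 7990 kg/m³
  alloy steel: M = 9.20×10⁻³
  stainless steel: M = 6.00×10⁻³
Alloy steel ranks first.

alloy steel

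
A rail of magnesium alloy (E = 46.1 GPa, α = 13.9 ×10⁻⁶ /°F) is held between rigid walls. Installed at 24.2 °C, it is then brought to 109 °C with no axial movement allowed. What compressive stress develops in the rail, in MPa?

α = 13.9×10⁻⁶/°F × 9/5 = 25.0×10⁻⁶/K.
ΔT = 84.80 K. Constrained thermal stress σ = E·α·ΔT = 46.10×10³ MPa × 25.0×10⁻⁶ × 84.80 = 97.8 MPa (compressive).

97.8 MPa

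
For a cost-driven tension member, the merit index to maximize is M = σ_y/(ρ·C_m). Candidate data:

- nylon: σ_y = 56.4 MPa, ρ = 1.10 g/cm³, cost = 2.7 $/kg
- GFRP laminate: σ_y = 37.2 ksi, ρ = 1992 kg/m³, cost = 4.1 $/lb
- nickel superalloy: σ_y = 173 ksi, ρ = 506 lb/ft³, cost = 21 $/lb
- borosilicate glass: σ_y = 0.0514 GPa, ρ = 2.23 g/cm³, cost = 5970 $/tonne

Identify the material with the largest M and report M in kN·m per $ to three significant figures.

nylon, M = 19.0 kN·m per $

Normalizing units and computing the index:
  nylon: σ_y = 56.40 MPa, ρ = 1100 kg/m³, cost = 2.700 $/kg
  GFRP laminate: σ_y = 256.5 MPa, ρ = 1992 kg/m³, cost = 9.039 $/kg
  nickel superalloy: σ_y = 1193 MPa, ρ = 8105 kg/m³, cost = 46.30 $/kg
  borosilicate glass: σ_y = 51.40 MPa, ρ = 2230 kg/m³, cost = 5.970 $/kg
  nylon: M = 19.0 kN·m per $
  GFRP laminate: M = 14.2 kN·m per $
  borosilicate glass: M = 3.86 kN·m per $
  nickel superalloy: M = 3.18 kN·m per $
Nylon ranks first.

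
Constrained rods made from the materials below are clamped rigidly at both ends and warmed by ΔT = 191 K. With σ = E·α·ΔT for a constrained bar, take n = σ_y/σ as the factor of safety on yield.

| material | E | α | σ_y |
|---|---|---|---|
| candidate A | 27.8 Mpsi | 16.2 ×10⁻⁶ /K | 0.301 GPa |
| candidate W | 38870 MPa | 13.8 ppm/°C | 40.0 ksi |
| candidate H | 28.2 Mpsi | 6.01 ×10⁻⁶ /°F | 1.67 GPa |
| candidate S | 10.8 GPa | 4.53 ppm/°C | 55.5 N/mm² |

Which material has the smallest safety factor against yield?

candidate A

Converting E to GPa, α to ×10⁻⁶/K, σ_y to MPa, then σ and n for each:
  candidate A: E = 191.7, α = 16.2, σ_y = 301.0 → σ = 593 MPa, n = 0.508
  candidate W: E = 38.87, α = 13.8, σ_y = 275.8 → σ = 102 MPa, n = 2.69
  candidate H: E = 194.4, α = 10.8, σ_y = 1670 → σ = 402 MPa, n = 4.16
  candidate S: E = 10.80, α = 4.53, σ_y = 55.50 → σ = 9.34 MPa, n = 5.94
The minimum is candidate A at n = 0.508.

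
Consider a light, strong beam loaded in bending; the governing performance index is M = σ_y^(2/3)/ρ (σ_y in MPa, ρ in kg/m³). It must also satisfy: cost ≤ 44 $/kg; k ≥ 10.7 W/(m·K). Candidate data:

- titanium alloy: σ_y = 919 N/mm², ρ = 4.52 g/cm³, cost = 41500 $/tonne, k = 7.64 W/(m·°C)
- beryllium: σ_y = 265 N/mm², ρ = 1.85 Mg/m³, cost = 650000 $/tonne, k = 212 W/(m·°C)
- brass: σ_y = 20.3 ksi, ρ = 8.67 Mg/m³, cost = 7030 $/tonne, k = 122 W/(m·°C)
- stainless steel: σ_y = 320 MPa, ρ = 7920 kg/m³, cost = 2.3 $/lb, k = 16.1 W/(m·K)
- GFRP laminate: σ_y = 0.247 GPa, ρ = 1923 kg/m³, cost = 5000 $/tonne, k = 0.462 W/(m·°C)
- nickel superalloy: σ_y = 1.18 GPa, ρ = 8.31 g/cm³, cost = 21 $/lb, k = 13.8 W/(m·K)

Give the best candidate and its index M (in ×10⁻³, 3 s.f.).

stainless steel, M = 5.91×10⁻³

Screen on constraints: cost ≤ 44 $/kg; k ≥ 10.7 W/(m·K). Survivors: brass, stainless steel.
After converting to SI:
  brass: σ_y = 140.0 MPa, ρ = 8670 kg/m³
  stainless steel: σ_y = 320.0 MPa, ρ = 7920 kg/m³
  stainless steel: M = 5.91×10⁻³
  brass: M = 3.11×10⁻³
Highest index: stainless steel.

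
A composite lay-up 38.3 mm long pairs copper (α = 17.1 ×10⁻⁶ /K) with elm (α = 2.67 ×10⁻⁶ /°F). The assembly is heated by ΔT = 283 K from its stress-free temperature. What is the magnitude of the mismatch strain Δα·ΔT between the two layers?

elm: α = 2.67×10⁻⁶/°F × 9/5 = 4.81×10⁻⁶/K.
Δα = |17.1 − 4.81|×10⁻⁶/K = 12.3×10⁻⁶/K.
Mismatch strain = Δα·ΔT = 12.3×10⁻⁶ × 283.0 = 3.48×10⁻³.

3.48×10⁻³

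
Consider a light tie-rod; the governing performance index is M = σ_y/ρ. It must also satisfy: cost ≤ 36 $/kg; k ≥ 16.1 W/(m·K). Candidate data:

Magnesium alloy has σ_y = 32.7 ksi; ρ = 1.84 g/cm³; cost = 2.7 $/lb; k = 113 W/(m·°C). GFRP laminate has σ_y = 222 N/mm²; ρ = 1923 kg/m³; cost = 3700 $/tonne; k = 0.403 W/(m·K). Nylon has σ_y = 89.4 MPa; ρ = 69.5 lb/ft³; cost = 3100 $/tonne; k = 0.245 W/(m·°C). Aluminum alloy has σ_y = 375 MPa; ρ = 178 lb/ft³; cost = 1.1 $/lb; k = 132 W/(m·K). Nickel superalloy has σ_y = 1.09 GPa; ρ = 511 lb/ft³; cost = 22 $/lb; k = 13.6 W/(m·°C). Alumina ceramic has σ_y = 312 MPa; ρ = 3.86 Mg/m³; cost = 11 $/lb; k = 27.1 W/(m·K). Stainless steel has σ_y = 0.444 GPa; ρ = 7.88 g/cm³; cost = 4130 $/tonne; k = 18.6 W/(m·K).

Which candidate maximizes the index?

aluminum alloy

Screen on constraints: cost ≤ 36 $/kg; k ≥ 16.1 W/(m·K). Survivors: magnesium alloy, aluminum alloy, alumina ceramic, stainless steel.
Normalizing units and computing the index:
  magnesium alloy: σ_y = 225.5 MPa, ρ = 1840 kg/m³
  aluminum alloy: σ_y = 375.0 MPa, ρ = 2851 kg/m³
  alumina ceramic: σ_y = 312.0 MPa, ρ = 3860 kg/m³
  stainless steel: σ_y = 444.0 MPa, ρ = 7880 kg/m³
  aluminum alloy: M = 132 kN·m/kg
  magnesium alloy: M = 123 kN·m/kg
  alumina ceramic: M = 80.8 kN·m/kg
  stainless steel: M = 56.3 kN·m/kg
Highest index: aluminum alloy.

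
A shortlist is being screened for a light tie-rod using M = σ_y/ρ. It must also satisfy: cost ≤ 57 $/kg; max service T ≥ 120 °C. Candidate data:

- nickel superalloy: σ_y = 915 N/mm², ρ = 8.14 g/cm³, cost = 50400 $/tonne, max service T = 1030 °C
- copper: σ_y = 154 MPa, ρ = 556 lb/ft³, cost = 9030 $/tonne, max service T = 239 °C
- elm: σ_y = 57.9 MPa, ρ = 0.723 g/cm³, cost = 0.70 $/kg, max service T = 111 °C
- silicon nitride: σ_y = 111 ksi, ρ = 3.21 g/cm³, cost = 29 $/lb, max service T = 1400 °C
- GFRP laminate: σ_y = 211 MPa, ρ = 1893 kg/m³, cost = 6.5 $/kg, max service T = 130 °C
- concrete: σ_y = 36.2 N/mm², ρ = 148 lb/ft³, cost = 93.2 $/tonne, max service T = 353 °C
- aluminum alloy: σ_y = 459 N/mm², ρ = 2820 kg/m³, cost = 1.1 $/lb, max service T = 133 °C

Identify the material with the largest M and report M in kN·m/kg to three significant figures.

aluminum alloy, M = 163 kN·m/kg

Screen on constraints: cost ≤ 57 $/kg; max service T ≥ 120 °C. Survivors: nickel superalloy, copper, GFRP laminate, concrete, aluminum alloy.
Putting every candidate on a common basis:
  nickel superalloy: σ_y = 915.0 MPa, ρ = 8140 kg/m³
  copper: σ_y = 154.0 MPa, ρ = 8906 kg/m³
  GFRP laminate: σ_y = 211.0 MPa, ρ = 1893 kg/m³
  concrete: σ_y = 36.20 MPa, ρ = 2371 kg/m³
  aluminum alloy: σ_y = 459.0 MPa, ρ = 2820 kg/m³
  aluminum alloy: M = 163 kN·m/kg
  nickel superalloy: M = 112 kN·m/kg
  GFRP laminate: M = 111 kN·m/kg
  copper: M = 17.3 kN·m/kg
  concrete: M = 15.3 kN·m/kg
Highest index: aluminum alloy.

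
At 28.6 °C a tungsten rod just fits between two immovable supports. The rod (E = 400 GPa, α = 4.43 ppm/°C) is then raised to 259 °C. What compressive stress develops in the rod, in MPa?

408 MPa

ΔT = 230.4 K. Constrained thermal stress σ = E·α·ΔT = 400.0×10³ MPa × 4.43×10⁻⁶ × 230.4 = 408 MPa (compressive).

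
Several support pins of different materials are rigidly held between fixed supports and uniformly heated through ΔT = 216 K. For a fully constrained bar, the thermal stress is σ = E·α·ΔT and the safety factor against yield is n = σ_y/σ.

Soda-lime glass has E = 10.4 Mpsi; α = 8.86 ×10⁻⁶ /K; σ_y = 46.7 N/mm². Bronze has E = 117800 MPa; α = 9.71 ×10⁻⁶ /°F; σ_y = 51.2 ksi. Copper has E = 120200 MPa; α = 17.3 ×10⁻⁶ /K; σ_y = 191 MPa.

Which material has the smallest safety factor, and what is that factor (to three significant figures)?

soda-lime glass, n = 0.340

In consistent units (E in GPa, α in ×10⁻⁶/K, σ_y in MPa):
  soda-lime glass: E = 71.71, α = 8.86, σ_y = 46.70 → σ = 137 MPa, n = 0.340
  bronze: E = 117.8, α = 17.5, σ_y = 353.0 → σ = 445 MPa, n = 0.794
  copper: E = 120.2, α = 17.3, σ_y = 191.0 → σ = 449 MPa, n = 0.425
The minimum is soda-lime glass at n = 0.340.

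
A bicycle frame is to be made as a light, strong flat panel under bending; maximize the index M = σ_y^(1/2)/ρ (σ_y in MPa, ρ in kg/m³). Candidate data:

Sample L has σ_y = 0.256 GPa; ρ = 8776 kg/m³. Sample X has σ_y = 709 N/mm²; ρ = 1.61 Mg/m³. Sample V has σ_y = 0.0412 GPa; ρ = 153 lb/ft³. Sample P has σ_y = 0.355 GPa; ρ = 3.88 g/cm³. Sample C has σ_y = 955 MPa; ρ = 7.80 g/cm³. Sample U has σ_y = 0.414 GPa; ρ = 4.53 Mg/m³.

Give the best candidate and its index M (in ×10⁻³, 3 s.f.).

Putting every candidate on a common basis:
  sample L: σ_y = 256.0 MPa, ρ = 8776 kg/m³
  sample X: σ_y = 709.0 MPa, ρ = 1610 kg/m³
  sample V: σ_y = 41.20 MPa, ρ = 2451 kg/m³
  sample P: σ_y = 355.0 MPa, ρ = 3880 kg/m³
  sample C: σ_y = 955.0 MPa, ρ = 7800 kg/m³
  sample U: σ_y = 414.0 MPa, ρ = 4530 kg/m³
  sample X: M = 16.5×10⁻³
  sample P: M = 4.86×10⁻³
  sample U: M = 4.49×10⁻³
  sample C: M = 3.96×10⁻³
  sample V: M = 2.62×10⁻³
  sample L: M = 1.82×10⁻³
Highest index: sample X.

sample X, M = 16.5×10⁻³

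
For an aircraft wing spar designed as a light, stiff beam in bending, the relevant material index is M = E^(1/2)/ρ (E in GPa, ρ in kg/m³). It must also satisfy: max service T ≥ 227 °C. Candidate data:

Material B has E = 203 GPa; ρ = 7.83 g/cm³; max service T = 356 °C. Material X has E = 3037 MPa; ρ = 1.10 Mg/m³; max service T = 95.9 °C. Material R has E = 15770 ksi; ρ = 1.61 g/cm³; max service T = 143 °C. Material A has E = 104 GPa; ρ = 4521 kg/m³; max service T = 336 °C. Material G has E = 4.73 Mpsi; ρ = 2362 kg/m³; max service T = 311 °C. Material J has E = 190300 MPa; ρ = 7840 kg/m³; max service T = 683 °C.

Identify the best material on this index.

Screen on constraints: max service T ≥ 227 °C. Survivors: material B, material A, material G, material J.
Putting every candidate on a common basis:
  material B: E = 203.0 GPa, ρ = 7830 kg/m³
  material A: E = 104.0 GPa, ρ = 4521 kg/m³
  material G: E = 32.61 GPa, ρ = 2362 kg/m³
  material J: E = 190.3 GPa, ρ = 7840 kg/m³
  material G: M = 2.42×10⁻³
  material A: M = 2.26×10⁻³
  material B: M = 1.82×10⁻³
  material J: M = 1.76×10⁻³
Material G ranks first.

material G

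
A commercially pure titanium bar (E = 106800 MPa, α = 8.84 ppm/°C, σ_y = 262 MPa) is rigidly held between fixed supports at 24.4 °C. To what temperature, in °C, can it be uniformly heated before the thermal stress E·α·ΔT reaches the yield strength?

E = 106800 MPa = 106.8 GPa.
E·α·ΔT = 262.0 MPa ⇒ ΔT = 262.0 / (106.8×10³ × 8.84×10⁻⁶) = 277.5 K.
T = 24.4 + 277.5 = 301.9 °C.

302 °C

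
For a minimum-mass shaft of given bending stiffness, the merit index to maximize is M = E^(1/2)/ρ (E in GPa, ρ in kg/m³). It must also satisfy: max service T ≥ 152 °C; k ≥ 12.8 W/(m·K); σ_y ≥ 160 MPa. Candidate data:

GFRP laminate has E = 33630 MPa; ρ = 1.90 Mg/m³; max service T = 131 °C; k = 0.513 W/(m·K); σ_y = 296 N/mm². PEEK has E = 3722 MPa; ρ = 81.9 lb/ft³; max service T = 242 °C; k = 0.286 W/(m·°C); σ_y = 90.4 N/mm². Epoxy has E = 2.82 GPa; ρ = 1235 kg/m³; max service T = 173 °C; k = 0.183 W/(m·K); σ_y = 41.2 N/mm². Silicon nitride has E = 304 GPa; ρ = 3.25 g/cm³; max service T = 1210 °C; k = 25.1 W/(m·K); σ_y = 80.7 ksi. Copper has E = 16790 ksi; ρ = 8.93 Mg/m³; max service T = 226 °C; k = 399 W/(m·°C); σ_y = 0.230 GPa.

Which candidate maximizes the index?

Screen on constraints: max service T ≥ 152 °C; k ≥ 12.8 W/(m·K); σ_y ≥ 160 MPa. Survivors: silicon nitride, copper.
After converting to SI:
  silicon nitride: E = 304.0 GPa, ρ = 3250 kg/m³
  copper: E = 115.8 GPa, ρ = 8930 kg/m³
  silicon nitride: M = 5.36×10⁻³
  copper: M = 1.20×10⁻³
The maximum is for silicon nitride.

silicon nitride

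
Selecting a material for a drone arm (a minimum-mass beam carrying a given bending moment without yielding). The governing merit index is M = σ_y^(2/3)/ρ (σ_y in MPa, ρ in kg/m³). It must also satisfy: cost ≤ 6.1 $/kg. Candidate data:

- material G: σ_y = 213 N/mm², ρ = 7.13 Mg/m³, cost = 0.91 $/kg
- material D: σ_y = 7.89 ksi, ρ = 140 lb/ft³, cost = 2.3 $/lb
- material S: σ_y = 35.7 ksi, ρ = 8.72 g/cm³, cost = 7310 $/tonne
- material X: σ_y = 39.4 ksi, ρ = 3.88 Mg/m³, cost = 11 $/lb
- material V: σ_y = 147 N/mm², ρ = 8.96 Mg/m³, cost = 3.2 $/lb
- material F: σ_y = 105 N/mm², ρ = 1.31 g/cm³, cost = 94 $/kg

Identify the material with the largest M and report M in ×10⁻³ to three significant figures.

Screen on constraints: cost ≤ 6.1 $/kg. Survivors: material G, material D.
After converting to SI:
  material G: σ_y = 213.0 MPa, ρ = 7130 kg/m³
  material D: σ_y = 54.40 MPa, ρ = 2243 kg/m³
  material D: M = 6.40×10⁻³
  material G: M = 5.00×10⁻³
Material D ranks first.

material D, M = 6.40×10⁻³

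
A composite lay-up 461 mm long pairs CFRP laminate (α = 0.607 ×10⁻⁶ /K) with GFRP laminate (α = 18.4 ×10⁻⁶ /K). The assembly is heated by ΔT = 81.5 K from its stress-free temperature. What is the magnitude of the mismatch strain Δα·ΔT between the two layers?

Δα = |0.607 − 18.4|×10⁻⁶/K = 17.8×10⁻⁶/K.
Mismatch strain = Δα·ΔT = 17.8×10⁻⁶ × 81.5 = 1.45×10⁻³.

1.45×10⁻³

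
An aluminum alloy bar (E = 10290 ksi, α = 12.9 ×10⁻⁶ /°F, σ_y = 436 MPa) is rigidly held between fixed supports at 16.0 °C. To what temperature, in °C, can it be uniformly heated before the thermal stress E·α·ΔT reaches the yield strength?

E = 10290 ksi = 70.95 GPa.
α = 12.9×10⁻⁶/°F × 9/5 = 23.2×10⁻⁶/K.
E·α·ΔT = 436.0 MPa ⇒ ΔT = 436.0 / (70.95×10³ × 23.2×10⁻⁶) = 264.7 K.
T = 16.0 + 264.7 = 280.7 °C.

281 °C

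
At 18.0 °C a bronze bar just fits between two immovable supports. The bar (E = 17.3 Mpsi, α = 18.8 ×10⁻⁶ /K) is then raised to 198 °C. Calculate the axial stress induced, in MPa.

E = 17.3 Mpsi = 119.3 GPa.
ΔT = 180.0 K. Constrained thermal stress σ = E·α·ΔT = 119.3×10³ MPa × 18.8×10⁻⁶ × 180.0 = 404 MPa (compressive).

404 MPa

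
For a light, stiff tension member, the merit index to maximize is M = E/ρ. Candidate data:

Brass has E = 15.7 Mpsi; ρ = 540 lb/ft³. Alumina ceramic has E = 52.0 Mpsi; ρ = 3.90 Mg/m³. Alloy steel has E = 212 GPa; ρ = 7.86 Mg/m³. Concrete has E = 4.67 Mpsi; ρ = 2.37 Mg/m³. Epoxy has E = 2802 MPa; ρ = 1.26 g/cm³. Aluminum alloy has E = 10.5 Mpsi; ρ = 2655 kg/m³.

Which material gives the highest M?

alumina ceramic

Normalizing units and computing the index:
  brass: E = 108.2 GPa, ρ = 8650 kg/m³
  alumina ceramic: E = 358.5 GPa, ρ = 3900 kg/m³
  alloy steel: E = 212.0 GPa, ρ = 7860 kg/m³
  concrete: E = 32.20 GPa, ρ = 2370 kg/m³
  epoxy: E = 2.802 GPa, ρ = 1260 kg/m³
  aluminum alloy: E = 72.39 GPa, ρ = 2655 kg/m³
  alumina ceramic: M = 91.9 MN·m/kg
  aluminum alloy: M = 27.3 MN·m/kg
  alloy steel: M = 27.0 MN·m/kg
  concrete: M = 13.6 MN·m/kg
  brass: M = 12.5 MN·m/kg
  epoxy: M = 2.22 MN·m/kg
Alumina ceramic has the largest M.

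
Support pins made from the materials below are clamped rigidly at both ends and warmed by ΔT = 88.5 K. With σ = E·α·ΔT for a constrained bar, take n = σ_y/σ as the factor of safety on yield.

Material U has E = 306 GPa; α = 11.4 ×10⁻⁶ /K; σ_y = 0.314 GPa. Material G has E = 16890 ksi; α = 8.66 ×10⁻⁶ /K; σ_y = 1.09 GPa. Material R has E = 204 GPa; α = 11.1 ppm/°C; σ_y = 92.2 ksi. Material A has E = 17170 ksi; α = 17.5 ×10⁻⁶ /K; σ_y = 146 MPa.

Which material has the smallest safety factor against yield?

In consistent units (E in GPa, α in ×10⁻⁶/K, σ_y in MPa):
  material U: E = 306.0, α = 11.4, σ_y = 314.0 → σ = 309 MPa, n = 1.02
  material G: E = 116.5, α = 8.66, σ_y = 1090 → σ = 89.3 MPa, n = 12.2
  material R: E = 204.0, α = 11.1, σ_y = 635.7 → σ = 200 MPa, n = 3.17
  material A: E = 118.4, α = 17.5, σ_y = 146.0 → σ = 183 MPa, n = 0.796
Smallest n: material A with n = 0.796.

material A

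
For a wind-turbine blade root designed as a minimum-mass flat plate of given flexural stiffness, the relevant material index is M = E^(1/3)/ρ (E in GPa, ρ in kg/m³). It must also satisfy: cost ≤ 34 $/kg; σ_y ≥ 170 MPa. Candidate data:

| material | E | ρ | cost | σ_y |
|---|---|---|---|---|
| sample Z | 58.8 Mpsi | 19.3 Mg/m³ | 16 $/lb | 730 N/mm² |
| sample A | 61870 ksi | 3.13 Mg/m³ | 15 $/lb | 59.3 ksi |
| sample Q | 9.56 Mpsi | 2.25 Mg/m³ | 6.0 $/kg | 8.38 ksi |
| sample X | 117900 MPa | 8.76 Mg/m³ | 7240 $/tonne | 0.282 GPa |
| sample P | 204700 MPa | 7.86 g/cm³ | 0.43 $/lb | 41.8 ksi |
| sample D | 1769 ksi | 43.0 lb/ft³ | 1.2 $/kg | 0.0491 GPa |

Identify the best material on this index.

Screen on constraints: cost ≤ 34 $/kg; σ_y ≥ 170 MPa. Survivors: sample A, sample X, sample P.
Putting every candidate on a common basis:
  sample A: E = 426.6 GPa, ρ = 3130 kg/m³
  sample X: E = 117.9 GPa, ρ = 8760 kg/m³
  sample P: E = 204.7 GPa, ρ = 7860 kg/m³
  sample A: M = 2.41×10⁻³
  sample P: M = 0.750×10⁻³
  sample X: M = 0.560×10⁻³
Sample A ranks first.

sample A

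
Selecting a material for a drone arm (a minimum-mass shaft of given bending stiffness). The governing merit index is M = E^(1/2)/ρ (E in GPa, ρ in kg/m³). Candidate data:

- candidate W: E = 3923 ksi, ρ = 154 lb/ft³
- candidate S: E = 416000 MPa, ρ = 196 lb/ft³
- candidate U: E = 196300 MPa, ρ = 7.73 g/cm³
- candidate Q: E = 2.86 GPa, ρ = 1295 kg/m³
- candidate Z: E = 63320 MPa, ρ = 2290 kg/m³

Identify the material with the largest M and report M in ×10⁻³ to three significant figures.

candidate S, M = 6.50×10⁻³

Normalizing units and computing the index:
  candidate W: E = 27.05 GPa, ρ = 2467 kg/m³
  candidate S: E = 416.0 GPa, ρ = 3140 kg/m³
  candidate U: E = 196.3 GPa, ρ = 7730 kg/m³
  candidate Q: E = 2.860 GPa, ρ = 1295 kg/m³
  candidate Z: E = 63.32 GPa, ρ = 2290 kg/m³
  candidate S: M = 6.50×10⁻³
  candidate Z: M = 3.47×10⁻³
  candidate W: M = 2.11×10⁻³
  candidate U: M = 1.81×10⁻³
  candidate Q: M = 1.31×10⁻³
Highest index: candidate S.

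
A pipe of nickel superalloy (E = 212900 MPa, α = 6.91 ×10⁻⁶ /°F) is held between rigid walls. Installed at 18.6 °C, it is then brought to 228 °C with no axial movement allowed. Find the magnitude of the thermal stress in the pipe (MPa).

555 MPa

E = 212900 MPa = 212.9 GPa.
α = 6.91×10⁻⁶/°F × 9/5 = 12.4×10⁻⁶/K.
ΔT = 209.4 K. Constrained thermal stress σ = E·α·ΔT = 212.9×10³ MPa × 12.4×10⁻⁶ × 209.4 = 555 MPa (compressive).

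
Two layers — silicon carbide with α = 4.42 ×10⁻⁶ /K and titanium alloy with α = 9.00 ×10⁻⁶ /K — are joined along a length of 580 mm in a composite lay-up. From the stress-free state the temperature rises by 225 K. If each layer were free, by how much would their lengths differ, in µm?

598 µm

Δα = |4.42 − 9.00|×10⁻⁶/K = 4.58×10⁻⁶/K.
ΔL_mismatch = Δα·L·ΔT = 4.58×10⁻⁶ × 580.0 mm × 225.0 K = 598 µm.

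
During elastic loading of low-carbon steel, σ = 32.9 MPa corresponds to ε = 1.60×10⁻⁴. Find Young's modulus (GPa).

E = σ/ε = 32.9 MPa / 1.60×10⁻⁴ = 205600 MPa = 206 GPa.

206 GPa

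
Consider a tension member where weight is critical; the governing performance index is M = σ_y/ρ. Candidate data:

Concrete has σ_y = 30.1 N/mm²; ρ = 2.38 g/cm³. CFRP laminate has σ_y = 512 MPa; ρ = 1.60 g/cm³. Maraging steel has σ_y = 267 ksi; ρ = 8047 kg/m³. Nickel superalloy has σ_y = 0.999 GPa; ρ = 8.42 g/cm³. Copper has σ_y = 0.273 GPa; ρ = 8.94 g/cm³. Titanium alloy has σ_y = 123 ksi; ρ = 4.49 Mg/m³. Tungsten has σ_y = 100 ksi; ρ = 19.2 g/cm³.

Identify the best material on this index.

CFRP laminate

Putting every candidate on a common basis:
  concrete: σ_y = 30.10 MPa, ρ = 2380 kg/m³
  CFRP laminate: σ_y = 512.0 MPa, ρ = 1600 kg/m³
  maraging steel: σ_y = 1841 MPa, ρ = 8047 kg/m³
  nickel superalloy: σ_y = 999.0 MPa, ρ = 8420 kg/m³
  copper: σ_y = 273.0 MPa, ρ = 8940 kg/m³
  titanium alloy: σ_y = 848.1 MPa, ρ = 4490 kg/m³
  tungsten: σ_y = 689.5 MPa, ρ = 19200 kg/m³
  CFRP laminate: M = 320 kN·m/kg
  maraging steel: M = 229 kN·m/kg
  titanium alloy: M = 189 kN·m/kg
  nickel superalloy: M = 119 kN·m/kg
  tungsten: M = 35.9 kN·m/kg
  copper: M = 30.5 kN·m/kg
  concrete: M = 12.6 kN·m/kg
CFRP laminate ranks first.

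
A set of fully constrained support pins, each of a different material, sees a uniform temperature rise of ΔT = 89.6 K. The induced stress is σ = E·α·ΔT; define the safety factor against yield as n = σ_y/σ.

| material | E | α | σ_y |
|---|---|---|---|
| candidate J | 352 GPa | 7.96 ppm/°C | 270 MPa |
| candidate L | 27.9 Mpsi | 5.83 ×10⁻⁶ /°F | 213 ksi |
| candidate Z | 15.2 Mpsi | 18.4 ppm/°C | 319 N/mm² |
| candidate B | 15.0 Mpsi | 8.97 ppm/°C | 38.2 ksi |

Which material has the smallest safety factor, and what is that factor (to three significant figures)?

With everything in SI (GPa, ×10⁻⁶/K, MPa):
  candidate J: E = 352.0, α = 7.96, σ_y = 270.0 → σ = 251 MPa, n = 1.08
  candidate L: E = 192.4, α = 10.5, σ_y = 1469 → σ = 181 MPa, n = 8.12
  candidate Z: E = 104.8, α = 18.4, σ_y = 319.0 → σ = 173 MPa, n = 1.85
  candidate B: E = 103.4, α = 8.97, σ_y = 263.4 → σ = 83.1 MPa, n = 3.17
The minimum is candidate J at n = 1.08.

candidate J, n = 1.08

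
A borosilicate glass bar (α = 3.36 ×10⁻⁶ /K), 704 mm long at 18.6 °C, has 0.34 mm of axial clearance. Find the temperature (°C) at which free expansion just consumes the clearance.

α·L₀·ΔT = 0.34 mm ⇒ ΔT = 0.34 / (3.36×10⁻⁶ × 704.0) = 143.7 K.
T = 18.6 + 143.7 = 162.3 °C.

162 °C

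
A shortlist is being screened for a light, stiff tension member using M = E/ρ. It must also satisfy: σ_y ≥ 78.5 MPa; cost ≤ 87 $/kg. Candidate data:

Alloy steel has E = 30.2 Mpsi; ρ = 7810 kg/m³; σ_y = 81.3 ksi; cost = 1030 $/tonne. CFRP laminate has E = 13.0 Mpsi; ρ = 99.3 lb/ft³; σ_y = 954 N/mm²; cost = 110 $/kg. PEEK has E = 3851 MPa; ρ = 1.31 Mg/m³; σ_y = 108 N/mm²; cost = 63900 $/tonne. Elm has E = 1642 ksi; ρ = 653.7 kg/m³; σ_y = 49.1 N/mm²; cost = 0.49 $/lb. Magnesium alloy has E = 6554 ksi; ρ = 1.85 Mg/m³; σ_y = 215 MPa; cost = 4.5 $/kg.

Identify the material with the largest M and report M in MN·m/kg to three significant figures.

Screen on constraints: σ_y ≥ 78.5 MPa; cost ≤ 87 $/kg. Survivors: alloy steel, PEEK, magnesium alloy.
Convert each candidate to consistent units, then evaluate M:
  alloy steel: E = 208.2 GPa, ρ = 7810 kg/m³
  PEEK: E = 3.851 GPa, ρ = 1310 kg/m³
  magnesium alloy: E = 45.19 GPa, ρ = 1850 kg/m³
  alloy steel: M = 26.7 MN·m/kg
  magnesium alloy: M = 24.4 MN·m/kg
  PEEK: M = 2.94 MN·m/kg
Alloy steel has the largest M.

alloy steel, M = 26.7 MN·m/kg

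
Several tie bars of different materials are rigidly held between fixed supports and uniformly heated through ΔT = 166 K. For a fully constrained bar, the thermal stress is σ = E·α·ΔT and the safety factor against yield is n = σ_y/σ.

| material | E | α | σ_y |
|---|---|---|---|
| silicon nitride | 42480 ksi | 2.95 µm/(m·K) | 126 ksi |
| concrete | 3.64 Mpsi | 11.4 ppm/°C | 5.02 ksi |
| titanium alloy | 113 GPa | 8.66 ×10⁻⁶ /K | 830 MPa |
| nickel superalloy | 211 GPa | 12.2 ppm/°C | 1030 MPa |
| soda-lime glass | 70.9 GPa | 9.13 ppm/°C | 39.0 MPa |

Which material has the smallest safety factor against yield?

soda-lime glass

With everything in SI (GPa, ×10⁻⁶/K, MPa):
  silicon nitride: E = 292.9, α = 2.95, σ_y = 868.7 → σ = 143 MPa, n = 6.06
  concrete: E = 25.10, α = 11.4, σ_y = 34.61 → σ = 47.5 MPa, n = 0.729
  titanium alloy: E = 113.0, α = 8.66, σ_y = 830.0 → σ = 162 MPa, n = 5.11
  nickel superalloy: E = 211.0, α = 12.2, σ_y = 1030 → σ = 427 MPa, n = 2.41
  soda-lime glass: E = 70.90, α = 9.13, σ_y = 39.00 → σ = 107 MPa, n = 0.363
Smallest n: soda-lime glass with n = 0.363.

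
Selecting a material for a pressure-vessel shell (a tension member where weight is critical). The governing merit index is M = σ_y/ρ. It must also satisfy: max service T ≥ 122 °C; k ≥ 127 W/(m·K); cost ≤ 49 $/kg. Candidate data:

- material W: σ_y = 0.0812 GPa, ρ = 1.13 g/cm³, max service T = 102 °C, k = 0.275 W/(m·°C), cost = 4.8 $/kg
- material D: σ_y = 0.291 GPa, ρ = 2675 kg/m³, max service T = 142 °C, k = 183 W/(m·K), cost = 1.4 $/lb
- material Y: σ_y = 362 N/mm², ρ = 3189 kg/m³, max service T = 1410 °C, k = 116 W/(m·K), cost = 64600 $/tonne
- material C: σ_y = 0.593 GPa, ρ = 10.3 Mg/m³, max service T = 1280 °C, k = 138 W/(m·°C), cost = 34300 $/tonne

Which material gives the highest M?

Screen on constraints: max service T ≥ 122 °C; k ≥ 127 W/(m·K); cost ≤ 49 $/kg. Survivors: material D, material C.
After converting to SI:
  material D: σ_y = 291.0 MPa, ρ = 2675 kg/m³
  material C: σ_y = 593.0 MPa, ρ = 10300 kg/m³
  material D: M = 109 kN·m/kg
  material C: M = 57.6 kN·m/kg
Material D has the largest M.

material D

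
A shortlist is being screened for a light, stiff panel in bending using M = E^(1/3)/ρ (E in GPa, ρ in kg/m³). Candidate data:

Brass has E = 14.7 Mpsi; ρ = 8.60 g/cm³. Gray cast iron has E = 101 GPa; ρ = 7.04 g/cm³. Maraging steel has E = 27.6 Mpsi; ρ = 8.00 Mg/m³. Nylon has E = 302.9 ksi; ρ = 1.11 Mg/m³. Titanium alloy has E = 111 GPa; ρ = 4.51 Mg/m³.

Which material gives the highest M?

Normalizing units and computing the index:
  brass: E = 101.4 GPa, ρ = 8600 kg/m³
  gray cast iron: E = 101.0 GPa, ρ = 7040 kg/m³
  maraging steel: E = 190.3 GPa, ρ = 8000 kg/m³
  nylon: E = 2.088 GPa, ρ = 1110 kg/m³
  titanium alloy: E = 111.0 GPa, ρ = 4510 kg/m³
  nylon: M = 1.15×10⁻³
  titanium alloy: M = 1.07×10⁻³
  maraging steel: M = 0.719×10⁻³
  gray cast iron: M = 0.662×10⁻³
  brass: M = 0.542×10⁻³
Nylon has the largest M.

nylon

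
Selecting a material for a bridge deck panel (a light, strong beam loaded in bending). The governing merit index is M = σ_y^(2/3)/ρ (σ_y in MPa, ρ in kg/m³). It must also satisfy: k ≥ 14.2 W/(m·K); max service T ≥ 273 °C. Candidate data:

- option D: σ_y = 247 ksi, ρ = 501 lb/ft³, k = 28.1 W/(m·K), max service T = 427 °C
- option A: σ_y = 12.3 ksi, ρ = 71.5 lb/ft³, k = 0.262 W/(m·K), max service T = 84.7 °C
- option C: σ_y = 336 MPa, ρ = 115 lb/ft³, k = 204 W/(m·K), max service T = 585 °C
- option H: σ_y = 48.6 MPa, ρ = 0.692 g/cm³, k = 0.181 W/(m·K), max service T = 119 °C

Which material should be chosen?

option C

Screen on constraints: k ≥ 14.2 W/(m·K); max service T ≥ 273 °C. Survivors: option D, option C.
Normalizing units and computing the index:
  option D: σ_y = 1703 MPa, ρ = 8025 kg/m³
  option C: σ_y = 336.0 MPa, ρ = 1842 kg/m³
  option C: M = 26.2×10⁻³
  option D: M = 17.8×10⁻³
Option C has the largest M.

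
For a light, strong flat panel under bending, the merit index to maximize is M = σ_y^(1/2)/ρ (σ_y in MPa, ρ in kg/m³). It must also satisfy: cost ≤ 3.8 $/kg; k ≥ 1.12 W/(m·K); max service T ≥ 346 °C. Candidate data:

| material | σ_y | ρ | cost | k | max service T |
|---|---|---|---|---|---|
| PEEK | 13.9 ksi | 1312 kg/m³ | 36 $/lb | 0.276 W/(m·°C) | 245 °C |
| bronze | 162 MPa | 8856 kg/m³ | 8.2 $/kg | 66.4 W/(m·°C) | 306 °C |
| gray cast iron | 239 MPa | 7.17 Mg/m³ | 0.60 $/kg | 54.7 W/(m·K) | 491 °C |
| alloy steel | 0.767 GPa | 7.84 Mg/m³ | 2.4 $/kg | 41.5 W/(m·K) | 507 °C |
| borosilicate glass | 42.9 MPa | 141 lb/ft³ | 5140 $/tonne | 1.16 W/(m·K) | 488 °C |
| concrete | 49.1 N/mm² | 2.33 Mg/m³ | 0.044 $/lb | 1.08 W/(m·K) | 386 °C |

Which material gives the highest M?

Screen on constraints: cost ≤ 3.8 $/kg; k ≥ 1.12 W/(m·K); max service T ≥ 346 °C. Survivors: gray cast iron, alloy steel.
In SI units:
  gray cast iron: σ_y = 239.0 MPa, ρ = 7170 kg/m³
  alloy steel: σ_y = 767.0 MPa, ρ = 7840 kg/m³
  alloy steel: M = 3.53×10⁻³
  gray cast iron: M = 2.16×10⁻³
The maximum is for alloy steel.

alloy steel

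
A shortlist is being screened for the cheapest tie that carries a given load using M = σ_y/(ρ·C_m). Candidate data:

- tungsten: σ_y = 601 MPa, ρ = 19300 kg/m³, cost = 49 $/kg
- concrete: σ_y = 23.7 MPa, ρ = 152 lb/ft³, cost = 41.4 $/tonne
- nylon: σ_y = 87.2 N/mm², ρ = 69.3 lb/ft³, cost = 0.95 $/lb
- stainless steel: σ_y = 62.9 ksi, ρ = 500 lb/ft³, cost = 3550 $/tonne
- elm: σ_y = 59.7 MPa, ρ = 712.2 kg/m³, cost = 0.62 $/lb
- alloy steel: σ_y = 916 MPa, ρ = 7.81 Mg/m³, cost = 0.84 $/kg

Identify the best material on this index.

concrete

After converting to SI:
  tungsten: σ_y = 601.0 MPa, ρ = 19300 kg/m³, cost = 49.00 $/kg
  concrete: σ_y = 23.70 MPa, ρ = 2435 kg/m³, cost = 0.04140 $/kg
  nylon: σ_y = 87.20 MPa, ρ = 1110 kg/m³, cost = 2.094 $/kg
  stainless steel: σ_y = 433.7 MPa, ρ = 8009 kg/m³, cost = 3.550 $/kg
  elm: σ_y = 59.70 MPa, ρ = 712.2 kg/m³, cost = 1.367 $/kg
  alloy steel: σ_y = 916.0 MPa, ρ = 7810 kg/m³, cost = 0.8400 $/kg
  concrete: M = 235 kN·m per $
  alloy steel: M = 140 kN·m per $
  elm: M = 61.3 kN·m per $
  nylon: M = 37.5 kN·m per $
  stainless steel: M = 15.3 kN·m per $
  tungsten: M = 0.636 kN·m per $
Concrete ranks first.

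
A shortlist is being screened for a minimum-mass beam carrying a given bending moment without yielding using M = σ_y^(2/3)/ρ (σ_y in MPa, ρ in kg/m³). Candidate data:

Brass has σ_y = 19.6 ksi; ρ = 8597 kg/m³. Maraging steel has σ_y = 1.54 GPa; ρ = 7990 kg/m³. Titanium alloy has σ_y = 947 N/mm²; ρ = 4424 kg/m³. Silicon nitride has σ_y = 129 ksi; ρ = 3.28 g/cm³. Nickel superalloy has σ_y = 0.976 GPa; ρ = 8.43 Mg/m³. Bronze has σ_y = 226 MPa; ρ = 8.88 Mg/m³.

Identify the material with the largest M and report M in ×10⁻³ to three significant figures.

silicon nitride, M = 28.2×10⁻³

Normalizing units and computing the index:
  brass: σ_y = 135.1 MPa, ρ = 8597 kg/m³
  maraging steel: σ_y = 1540 MPa, ρ = 7990 kg/m³
  titanium alloy: σ_y = 947.0 MPa, ρ = 4424 kg/m³
  silicon nitride: σ_y = 889.4 MPa, ρ = 3280 kg/m³
  nickel superalloy: σ_y = 976.0 MPa, ρ = 8430 kg/m³
  bronze: σ_y = 226.0 MPa, ρ = 8880 kg/m³
  silicon nitride: M = 28.2×10⁻³
  titanium alloy: M = 21.8×10⁻³
  maraging steel: M = 16.7×10⁻³
  nickel superalloy: M = 11.7×10⁻³
  bronze: M = 4.18×10⁻³
  brass: M = 3.06×10⁻³
Highest index: silicon nitride.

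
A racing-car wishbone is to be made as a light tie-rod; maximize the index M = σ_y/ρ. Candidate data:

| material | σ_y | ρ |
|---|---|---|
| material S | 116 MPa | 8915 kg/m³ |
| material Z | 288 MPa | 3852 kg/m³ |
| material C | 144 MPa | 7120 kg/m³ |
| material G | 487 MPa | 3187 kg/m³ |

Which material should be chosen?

material G

Per-candidate index values:
  material G: M = 153 kN·m/kg
  material Z: M = 74.8 kN·m/kg
  material C: M = 20.2 kN·m/kg
  material S: M = 13.0 kN·m/kg
The maximum is for material G.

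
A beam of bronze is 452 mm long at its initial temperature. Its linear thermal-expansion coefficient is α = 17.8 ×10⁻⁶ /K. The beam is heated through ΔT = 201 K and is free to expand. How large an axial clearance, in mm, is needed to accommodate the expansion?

ΔL = α·L₀·ΔT = 17.8×10⁻⁶ × 452 mm × 201.0 K = 1.62 mm.

1.62 mm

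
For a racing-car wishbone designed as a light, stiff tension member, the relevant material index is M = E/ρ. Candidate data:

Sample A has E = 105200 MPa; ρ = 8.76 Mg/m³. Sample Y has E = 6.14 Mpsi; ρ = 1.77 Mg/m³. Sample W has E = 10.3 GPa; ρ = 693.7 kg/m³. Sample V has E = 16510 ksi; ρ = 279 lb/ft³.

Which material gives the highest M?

sample V

Convert each candidate to consistent units, then evaluate M:
  sample A: E = 105.2 GPa, ρ = 8760 kg/m³
  sample Y: E = 42.33 GPa, ρ = 1770 kg/m³
  sample W: E = 10.30 GPa, ρ = 693.7 kg/m³
  sample V: E = 113.8 GPa, ρ = 4469 kg/m³
  sample V: M = 25.5 MN·m/kg
  sample Y: M = 23.9 MN·m/kg
  sample W: M = 14.8 MN·m/kg
  sample A: M = 12.0 MN·m/kg
Highest index: sample V.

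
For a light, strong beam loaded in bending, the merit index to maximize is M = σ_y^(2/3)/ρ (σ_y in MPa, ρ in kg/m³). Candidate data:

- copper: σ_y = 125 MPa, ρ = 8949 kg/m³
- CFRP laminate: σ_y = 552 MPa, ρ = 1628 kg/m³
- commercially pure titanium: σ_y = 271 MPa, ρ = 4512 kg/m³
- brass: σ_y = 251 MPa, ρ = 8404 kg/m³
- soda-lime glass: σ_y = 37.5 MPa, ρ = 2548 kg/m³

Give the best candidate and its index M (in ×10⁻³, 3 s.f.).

CFRP laminate, M = 41.3×10⁻³

Computing M directly (units already consistent):
  CFRP laminate: M = 41.3×10⁻³
  commercially pure titanium: M = 9.28×10⁻³
  brass: M = 4.73×10⁻³
  soda-lime glass: M = 4.40×10⁻³
  copper: M = 2.79×10⁻³
The maximum is for CFRP laminate.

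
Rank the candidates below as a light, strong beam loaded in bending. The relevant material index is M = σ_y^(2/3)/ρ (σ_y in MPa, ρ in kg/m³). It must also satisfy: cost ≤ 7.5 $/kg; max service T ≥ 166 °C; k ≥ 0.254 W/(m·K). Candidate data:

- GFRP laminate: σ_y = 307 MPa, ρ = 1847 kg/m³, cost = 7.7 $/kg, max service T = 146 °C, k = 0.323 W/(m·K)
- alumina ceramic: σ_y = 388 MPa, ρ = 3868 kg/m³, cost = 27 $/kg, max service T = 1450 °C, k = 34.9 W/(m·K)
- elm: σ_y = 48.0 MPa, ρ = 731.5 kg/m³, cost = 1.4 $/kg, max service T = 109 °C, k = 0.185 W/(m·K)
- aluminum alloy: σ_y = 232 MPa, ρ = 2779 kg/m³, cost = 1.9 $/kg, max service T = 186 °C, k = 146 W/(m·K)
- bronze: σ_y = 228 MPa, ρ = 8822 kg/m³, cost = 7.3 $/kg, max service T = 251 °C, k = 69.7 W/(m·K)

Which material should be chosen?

Screen on constraints: cost ≤ 7.5 $/kg; max service T ≥ 166 °C; k ≥ 0.254 W/(m·K). Survivors: aluminum alloy, bronze.
Computing M directly (units already consistent):
  aluminum alloy: M = 13.6×10⁻³
  bronze: M = 4.23×10⁻³
Aluminum alloy ranks first.

aluminum alloy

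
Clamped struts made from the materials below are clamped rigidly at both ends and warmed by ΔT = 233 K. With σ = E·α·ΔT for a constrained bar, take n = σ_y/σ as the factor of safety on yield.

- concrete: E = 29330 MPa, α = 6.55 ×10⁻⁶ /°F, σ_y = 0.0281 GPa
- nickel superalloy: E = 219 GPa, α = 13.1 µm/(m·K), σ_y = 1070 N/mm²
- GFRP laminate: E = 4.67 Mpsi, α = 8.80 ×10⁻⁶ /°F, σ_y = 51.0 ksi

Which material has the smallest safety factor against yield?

Per material, after unit conversion:
  concrete: E = 29.33, α = 11.8, σ_y = 28.10 → σ = 80.6 MPa, n = 0.349
  nickel superalloy: E = 219.0, α = 13.1, σ_y = 1070 → σ = 668 MPa, n = 1.60
  GFRP laminate: E = 32.20, α = 15.8, σ_y = 351.6 → σ = 119 MPa, n = 2.96
Concrete has the lowest safety factor, n = 0.349.

concrete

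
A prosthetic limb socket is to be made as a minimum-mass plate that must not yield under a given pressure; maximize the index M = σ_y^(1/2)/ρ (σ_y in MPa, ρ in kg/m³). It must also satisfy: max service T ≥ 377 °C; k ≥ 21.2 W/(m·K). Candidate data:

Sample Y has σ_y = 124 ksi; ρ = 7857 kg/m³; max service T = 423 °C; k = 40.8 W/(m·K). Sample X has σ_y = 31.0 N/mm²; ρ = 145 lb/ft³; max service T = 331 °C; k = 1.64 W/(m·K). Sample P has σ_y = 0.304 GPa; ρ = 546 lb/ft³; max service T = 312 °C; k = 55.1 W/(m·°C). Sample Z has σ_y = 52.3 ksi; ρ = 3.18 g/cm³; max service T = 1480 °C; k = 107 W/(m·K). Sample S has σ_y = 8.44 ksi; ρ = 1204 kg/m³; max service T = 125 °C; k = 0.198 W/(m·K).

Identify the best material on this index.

sample Z

Screen on constraints: max service T ≥ 377 °C; k ≥ 21.2 W/(m·K). Survivors: sample Y, sample Z.
Normalizing units and computing the index:
  sample Y: σ_y = 855.0 MPa, ρ = 7857 kg/m³
  sample Z: σ_y = 360.6 MPa, ρ = 3180 kg/m³
  sample Z: M = 5.97×10⁻³
  sample Y: M = 3.72×10⁻³
Sample Z ranks first.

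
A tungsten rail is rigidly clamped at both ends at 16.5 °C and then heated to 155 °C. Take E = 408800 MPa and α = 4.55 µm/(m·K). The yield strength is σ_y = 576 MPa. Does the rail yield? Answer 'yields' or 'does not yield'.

E = 408800 MPa = 408.8 GPa.
ΔT = 138.5 K. Constrained thermal stress σ = E·α·ΔT = 408.8×10³ MPa × 4.55×10⁻⁶ × 138.5 = 258 MPa (compressive).
Compare to σ_y = 576 MPa: σ < σ_y, so it does not yield.

does not yield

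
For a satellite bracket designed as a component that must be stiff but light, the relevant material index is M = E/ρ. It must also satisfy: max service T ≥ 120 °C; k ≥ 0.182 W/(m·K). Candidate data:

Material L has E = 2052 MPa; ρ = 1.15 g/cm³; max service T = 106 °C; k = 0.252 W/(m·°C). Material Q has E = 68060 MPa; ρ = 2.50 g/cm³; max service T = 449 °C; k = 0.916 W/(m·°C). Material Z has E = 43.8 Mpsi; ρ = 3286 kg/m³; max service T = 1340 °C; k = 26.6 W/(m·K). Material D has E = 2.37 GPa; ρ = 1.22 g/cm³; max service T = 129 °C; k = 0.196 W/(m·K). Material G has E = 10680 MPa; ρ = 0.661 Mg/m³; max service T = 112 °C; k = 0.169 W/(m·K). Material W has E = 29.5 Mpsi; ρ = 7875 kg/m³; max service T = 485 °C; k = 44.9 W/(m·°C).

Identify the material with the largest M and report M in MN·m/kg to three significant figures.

Screen on constraints: max service T ≥ 120 °C; k ≥ 0.182 W/(m·K). Survivors: material Q, material Z, material D, material W.
Convert each candidate to consistent units, then evaluate M:
  material Q: E = 68.06 GPa, ρ = 2500 kg/m³
  material Z: E = 302.0 GPa, ρ = 3286 kg/m³
  material D: E = 2.370 GPa, ρ = 1220 kg/m³
  material W: E = 203.4 GPa, ρ = 7875 kg/m³
  material Z: M = 91.9 MN·m/kg
  material Q: M = 27.2 MN·m/kg
  material W: M = 25.8 MN·m/kg
  material D: M = 1.94 MN·m/kg
Highest index: material Z.

material Z, M = 91.9 MN·m/kg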